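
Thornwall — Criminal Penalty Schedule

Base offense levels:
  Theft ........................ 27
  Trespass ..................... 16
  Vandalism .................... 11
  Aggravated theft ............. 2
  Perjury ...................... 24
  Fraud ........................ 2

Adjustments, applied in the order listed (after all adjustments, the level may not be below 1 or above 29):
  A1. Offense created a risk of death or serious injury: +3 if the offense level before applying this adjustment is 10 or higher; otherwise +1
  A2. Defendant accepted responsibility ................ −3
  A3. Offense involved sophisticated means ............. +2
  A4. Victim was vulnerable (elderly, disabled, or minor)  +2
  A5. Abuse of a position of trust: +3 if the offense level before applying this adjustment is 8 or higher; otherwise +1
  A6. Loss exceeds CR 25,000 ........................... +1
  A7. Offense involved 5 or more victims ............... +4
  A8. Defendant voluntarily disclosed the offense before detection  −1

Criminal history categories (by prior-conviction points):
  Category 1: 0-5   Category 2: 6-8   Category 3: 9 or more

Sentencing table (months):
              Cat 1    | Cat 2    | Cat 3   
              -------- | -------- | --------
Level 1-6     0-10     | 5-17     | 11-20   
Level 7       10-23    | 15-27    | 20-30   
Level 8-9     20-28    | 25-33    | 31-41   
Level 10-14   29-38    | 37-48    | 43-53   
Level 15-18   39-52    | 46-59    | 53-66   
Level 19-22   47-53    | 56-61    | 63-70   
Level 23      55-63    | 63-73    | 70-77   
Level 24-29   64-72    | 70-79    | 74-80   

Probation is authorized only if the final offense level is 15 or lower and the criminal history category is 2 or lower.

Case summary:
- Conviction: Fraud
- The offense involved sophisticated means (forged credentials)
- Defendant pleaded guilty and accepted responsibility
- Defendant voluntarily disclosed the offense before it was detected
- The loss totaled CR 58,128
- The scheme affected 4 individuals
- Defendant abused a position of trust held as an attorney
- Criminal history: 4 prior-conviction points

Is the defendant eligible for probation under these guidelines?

Yes

Base offense level for fraud: 2.
A2 applies: 2 − 3 = -1.
A3 applies: -1 + 2 = 1.
A5 applies (level before this adjustment is 1 < 8, so +1): 1 + 1 = 2.
A6 applies: 2 + 1 = 3.
A8 applies: 3 − 1 = 2.
Final offense level: 2.
Criminal history: 4 prior points → Category 1 (0-5).
Level 2 falls in the 1-6 band.
Grid: Level 1-6 × Category 1 = 0-10 months.
Probation check: level 2 ≤ 15 and category 1 ≤ 2 → eligible.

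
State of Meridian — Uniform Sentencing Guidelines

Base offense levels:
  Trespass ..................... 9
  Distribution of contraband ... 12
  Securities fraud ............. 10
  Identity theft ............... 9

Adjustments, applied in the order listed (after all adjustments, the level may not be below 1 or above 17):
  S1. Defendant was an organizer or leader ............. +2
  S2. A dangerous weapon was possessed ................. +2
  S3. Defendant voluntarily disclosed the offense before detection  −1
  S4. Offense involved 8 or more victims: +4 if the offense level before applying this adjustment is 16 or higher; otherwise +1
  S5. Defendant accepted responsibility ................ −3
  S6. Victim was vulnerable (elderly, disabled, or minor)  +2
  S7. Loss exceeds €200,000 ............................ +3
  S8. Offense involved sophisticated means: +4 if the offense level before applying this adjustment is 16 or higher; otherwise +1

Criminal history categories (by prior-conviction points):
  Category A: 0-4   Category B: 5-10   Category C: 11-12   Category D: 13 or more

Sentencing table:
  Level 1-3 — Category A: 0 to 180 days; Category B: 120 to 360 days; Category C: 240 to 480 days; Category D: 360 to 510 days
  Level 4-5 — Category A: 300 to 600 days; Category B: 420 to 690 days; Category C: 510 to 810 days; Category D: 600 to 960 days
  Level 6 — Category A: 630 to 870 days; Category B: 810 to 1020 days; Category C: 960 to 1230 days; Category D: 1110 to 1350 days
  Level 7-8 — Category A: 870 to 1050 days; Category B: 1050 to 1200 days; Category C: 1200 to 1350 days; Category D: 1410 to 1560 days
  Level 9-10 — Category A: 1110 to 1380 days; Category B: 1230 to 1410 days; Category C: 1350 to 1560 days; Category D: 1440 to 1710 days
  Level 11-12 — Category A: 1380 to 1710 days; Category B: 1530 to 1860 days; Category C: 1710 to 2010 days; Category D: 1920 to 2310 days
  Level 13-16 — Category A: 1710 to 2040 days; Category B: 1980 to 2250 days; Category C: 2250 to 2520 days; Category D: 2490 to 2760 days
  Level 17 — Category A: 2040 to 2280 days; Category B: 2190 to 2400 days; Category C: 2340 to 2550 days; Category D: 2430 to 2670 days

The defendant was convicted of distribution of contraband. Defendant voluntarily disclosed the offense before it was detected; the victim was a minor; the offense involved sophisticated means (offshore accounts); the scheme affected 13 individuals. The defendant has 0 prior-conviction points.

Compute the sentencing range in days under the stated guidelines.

Base offense level for distribution of contraband: 12.
S3 applies: 12 − 1 = 11.
S4 applies (level before this adjustment is 11 < 16, so +1): 11 + 1 = 12.
S6 applies: 12 + 2 = 14.
S8 applies (level before this adjustment is 14 < 16, so +1): 14 + 1 = 15.
Final offense level: 15.
Criminal history: 0 prior points → Category A (0-4).
Level 15 falls in the 13-16 band.
Grid: Level 13-16 × Category A = 1710-2040 days.

1710-2040 days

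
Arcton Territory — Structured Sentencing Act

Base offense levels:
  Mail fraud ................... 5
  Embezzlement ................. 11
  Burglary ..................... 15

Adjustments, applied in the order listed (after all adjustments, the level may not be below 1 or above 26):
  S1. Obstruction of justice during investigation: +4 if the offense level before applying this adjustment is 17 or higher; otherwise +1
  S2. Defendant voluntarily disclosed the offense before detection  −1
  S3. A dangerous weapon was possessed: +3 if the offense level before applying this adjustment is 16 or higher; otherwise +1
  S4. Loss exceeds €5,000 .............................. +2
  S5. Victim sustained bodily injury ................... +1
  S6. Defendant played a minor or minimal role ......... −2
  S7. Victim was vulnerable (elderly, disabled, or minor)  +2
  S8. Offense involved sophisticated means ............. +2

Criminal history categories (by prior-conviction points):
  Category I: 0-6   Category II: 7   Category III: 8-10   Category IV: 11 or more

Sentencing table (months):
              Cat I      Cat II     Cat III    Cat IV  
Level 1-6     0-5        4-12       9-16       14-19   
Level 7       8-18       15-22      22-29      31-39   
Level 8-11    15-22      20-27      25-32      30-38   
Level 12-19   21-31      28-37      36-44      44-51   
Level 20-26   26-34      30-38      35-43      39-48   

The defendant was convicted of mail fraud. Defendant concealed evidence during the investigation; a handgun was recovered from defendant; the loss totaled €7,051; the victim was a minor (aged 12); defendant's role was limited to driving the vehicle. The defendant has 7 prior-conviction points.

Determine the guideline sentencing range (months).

20-27 months

Base offense level for mail fraud: 5.
S1 applies (level before this adjustment is 5 < 17, so +1): 5 + 1 = 6.
S3 applies (level before this adjustment is 6 < 16, so +1): 6 + 1 = 7.
S4 applies: 7 + 2 = 9.
S5 does not apply.
S6 applies: 9 − 2 = 7.
S7 applies: 7 + 2 = 9.
S8 does not apply.
Final offense level: 9.
Criminal history: 7 prior points → Category II (7).
Level 9 falls in the 8-11 band.
Grid: Level 8-11 × Category II = 20-27 months.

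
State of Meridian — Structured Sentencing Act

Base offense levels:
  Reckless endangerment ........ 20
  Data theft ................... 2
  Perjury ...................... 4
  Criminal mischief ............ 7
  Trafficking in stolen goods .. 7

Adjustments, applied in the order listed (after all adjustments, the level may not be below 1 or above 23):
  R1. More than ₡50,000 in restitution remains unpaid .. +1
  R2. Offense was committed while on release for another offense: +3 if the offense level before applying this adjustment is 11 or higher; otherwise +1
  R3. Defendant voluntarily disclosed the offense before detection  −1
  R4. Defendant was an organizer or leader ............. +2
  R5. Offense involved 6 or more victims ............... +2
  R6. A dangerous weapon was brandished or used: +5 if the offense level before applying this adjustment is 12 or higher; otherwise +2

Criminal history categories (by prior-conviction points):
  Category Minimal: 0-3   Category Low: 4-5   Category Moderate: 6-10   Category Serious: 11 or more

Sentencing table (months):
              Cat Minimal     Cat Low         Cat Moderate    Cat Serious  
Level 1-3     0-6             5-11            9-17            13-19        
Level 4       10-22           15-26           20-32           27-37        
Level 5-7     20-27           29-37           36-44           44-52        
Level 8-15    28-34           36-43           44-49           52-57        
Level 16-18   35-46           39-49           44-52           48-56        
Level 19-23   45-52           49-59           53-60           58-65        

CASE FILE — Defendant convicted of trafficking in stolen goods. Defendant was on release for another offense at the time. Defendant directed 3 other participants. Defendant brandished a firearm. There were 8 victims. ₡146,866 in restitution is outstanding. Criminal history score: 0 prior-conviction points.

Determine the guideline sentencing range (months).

Base offense level for trafficking in stolen goods: 7.
R1 applies: 7 + 1 = 8.
R2 applies (level before this adjustment is 8 < 11, so +1): 8 + 1 = 9.
R3 does not apply.
R4 applies: 9 + 2 = 11.
R5 applies: 11 + 2 = 13.
R6 applies (level before this adjustment is 13 ≥ 12, so +5): 13 + 5 = 18.
Final offense level: 18.
Criminal history: 0 prior points → Category Minimal (0-3).
Level 18 falls in the 16-18 band.
Grid: Level 16-18 × Category Minimal = 35-46 months.

35-46 months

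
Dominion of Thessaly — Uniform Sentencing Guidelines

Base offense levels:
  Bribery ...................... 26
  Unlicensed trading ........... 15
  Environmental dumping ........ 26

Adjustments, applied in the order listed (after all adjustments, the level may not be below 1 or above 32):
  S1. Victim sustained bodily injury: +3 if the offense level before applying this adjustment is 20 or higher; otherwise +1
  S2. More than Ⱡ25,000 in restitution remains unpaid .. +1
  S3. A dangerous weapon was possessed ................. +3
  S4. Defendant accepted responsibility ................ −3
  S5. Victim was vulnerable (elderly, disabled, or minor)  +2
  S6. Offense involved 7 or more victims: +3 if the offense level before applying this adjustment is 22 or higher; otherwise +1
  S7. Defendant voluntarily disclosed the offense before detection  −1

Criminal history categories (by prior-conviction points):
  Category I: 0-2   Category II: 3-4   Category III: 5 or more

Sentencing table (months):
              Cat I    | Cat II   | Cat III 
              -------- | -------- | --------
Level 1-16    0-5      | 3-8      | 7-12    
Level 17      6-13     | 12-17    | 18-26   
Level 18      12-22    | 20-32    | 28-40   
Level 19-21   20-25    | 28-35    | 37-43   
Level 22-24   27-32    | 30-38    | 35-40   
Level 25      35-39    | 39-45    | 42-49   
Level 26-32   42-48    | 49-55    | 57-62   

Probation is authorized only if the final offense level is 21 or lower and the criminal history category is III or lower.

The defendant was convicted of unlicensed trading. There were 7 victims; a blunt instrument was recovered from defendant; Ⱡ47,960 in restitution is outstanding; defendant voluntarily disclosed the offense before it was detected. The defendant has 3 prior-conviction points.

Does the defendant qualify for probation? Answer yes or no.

Base offense level for unlicensed trading: 15.
S2 applies: 15 + 1 = 16.
S3 applies: 16 + 3 = 19.
S4 does not apply.
S6 applies (level before this adjustment is 19 < 22, so +1): 19 + 1 = 20.
S7 applies: 20 − 1 = 19.
Final offense level: 19.
Criminal history: 3 prior points → Category II (3-4).
Level 19 falls in the 19-21 band.
Grid: Level 19-21 × Category II = 28-35 months.
Probation check: level 19 ≤ 21 and category II ≤ III → eligible.

Yes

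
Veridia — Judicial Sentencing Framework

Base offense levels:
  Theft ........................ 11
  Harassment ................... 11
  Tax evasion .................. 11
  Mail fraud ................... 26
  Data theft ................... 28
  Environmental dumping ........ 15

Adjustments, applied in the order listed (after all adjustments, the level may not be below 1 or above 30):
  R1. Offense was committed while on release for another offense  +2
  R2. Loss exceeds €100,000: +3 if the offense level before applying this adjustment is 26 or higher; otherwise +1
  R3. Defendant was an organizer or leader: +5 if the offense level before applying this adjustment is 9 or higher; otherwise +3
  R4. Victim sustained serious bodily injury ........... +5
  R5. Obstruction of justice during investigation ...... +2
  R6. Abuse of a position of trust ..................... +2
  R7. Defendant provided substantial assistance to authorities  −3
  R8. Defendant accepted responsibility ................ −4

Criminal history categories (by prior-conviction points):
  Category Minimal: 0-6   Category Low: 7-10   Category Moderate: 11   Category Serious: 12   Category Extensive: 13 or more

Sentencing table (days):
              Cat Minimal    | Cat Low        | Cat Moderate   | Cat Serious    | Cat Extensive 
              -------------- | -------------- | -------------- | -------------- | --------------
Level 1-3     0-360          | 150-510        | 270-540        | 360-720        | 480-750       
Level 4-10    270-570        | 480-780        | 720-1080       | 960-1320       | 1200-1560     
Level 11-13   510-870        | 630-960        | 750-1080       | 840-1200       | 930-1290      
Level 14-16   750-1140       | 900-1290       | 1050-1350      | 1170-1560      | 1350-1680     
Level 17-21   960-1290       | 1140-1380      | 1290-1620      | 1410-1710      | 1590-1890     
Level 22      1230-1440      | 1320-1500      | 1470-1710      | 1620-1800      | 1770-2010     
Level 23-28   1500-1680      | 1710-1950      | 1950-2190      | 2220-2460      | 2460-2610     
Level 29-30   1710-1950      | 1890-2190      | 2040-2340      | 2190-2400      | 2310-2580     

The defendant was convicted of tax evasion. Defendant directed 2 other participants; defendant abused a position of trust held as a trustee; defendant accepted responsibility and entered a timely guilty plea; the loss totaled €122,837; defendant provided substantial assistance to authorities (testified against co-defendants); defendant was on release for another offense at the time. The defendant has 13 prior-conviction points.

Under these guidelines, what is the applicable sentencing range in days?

1350-1680 days

Base offense level for tax evasion: 11.
R1 applies: 11 + 2 = 13.
R2 applies (level before this adjustment is 13 < 26, so +1): 13 + 1 = 14.
R3 applies (level before this adjustment is 14 ≥ 9, so +5): 14 + 5 = 19.
R6 applies: 19 + 2 = 21.
R7 applies: 21 − 3 = 18.
R8 applies: 18 − 4 = 14.
Final offense level: 14.
Criminal history: 13 prior points → Category Extensive (13+).
Level 14 falls in the 14-16 band.
Grid: Level 14-16 × Category Extensive = 1350-1680 days.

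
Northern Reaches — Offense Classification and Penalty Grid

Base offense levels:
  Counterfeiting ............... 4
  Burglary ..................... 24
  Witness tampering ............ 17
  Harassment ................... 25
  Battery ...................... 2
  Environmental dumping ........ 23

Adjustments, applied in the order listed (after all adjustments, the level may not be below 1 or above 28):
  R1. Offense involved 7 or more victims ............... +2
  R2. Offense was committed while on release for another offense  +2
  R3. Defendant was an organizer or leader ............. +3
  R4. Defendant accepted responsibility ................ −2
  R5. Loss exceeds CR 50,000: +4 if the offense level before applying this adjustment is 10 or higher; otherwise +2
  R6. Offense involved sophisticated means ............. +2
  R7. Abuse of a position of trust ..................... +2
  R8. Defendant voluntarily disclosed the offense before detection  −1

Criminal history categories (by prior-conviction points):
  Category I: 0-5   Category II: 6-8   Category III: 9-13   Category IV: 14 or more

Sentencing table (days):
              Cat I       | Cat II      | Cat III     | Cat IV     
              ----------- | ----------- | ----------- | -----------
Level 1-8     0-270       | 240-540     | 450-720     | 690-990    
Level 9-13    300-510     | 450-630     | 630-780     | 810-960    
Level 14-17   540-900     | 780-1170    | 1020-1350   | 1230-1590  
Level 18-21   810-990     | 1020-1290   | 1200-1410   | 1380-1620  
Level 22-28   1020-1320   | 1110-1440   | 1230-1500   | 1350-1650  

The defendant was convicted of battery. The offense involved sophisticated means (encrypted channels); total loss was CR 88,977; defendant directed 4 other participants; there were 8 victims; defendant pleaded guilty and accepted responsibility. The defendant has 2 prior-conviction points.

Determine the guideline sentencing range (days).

Base offense level for battery: 2.
R1 applies: 2 + 2 = 4.
R3 applies: 4 + 3 = 7.
R4 applies: 7 − 2 = 5.
R5 applies (level before this adjustment is 5 < 10, so +2): 5 + 2 = 7.
R6 applies: 7 + 2 = 9.
R7 does not apply.
Final offense level: 9.
Criminal history: 2 prior points → Category I (0-5).
Level 9 falls in the 9-13 band.
Grid: Level 9-13 × Category I = 300-510 days.

300-510 days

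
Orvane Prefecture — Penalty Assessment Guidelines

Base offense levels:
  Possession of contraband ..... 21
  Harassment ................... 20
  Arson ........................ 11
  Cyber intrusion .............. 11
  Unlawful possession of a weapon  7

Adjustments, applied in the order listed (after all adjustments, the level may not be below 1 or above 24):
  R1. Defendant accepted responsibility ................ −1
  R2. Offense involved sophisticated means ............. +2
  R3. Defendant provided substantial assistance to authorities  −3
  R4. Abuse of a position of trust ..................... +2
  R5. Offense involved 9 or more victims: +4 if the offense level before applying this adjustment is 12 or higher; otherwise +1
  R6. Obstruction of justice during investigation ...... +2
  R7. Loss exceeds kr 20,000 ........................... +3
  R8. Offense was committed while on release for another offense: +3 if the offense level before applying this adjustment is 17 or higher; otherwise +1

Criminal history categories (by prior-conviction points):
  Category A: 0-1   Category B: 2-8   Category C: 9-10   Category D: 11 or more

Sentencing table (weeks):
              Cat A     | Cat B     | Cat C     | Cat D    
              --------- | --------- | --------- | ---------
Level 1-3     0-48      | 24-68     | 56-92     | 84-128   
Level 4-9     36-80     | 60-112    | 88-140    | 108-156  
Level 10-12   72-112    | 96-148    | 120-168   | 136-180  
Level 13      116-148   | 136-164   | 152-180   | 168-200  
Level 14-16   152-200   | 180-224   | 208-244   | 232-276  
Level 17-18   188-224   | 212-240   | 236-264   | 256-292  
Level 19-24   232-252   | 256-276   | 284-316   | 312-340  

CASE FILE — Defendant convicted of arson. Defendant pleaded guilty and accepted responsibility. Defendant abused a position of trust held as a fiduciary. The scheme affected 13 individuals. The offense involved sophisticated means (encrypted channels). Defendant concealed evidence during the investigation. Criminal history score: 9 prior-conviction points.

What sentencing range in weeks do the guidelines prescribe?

284-316 weeks

Base offense level for arson: 11.
R1 applies: 11 − 1 = 10.
R2 applies: 10 + 2 = 12.
R4 applies: 12 + 2 = 14.
R5 applies (level before this adjustment is 14 ≥ 12, so +4): 14 + 4 = 18.
R6 applies: 18 + 2 = 20.
Final offense level: 20.
Criminal history: 9 prior points → Category C (9-10).
Level 20 falls in the 19-24 band.
Grid: Level 19-24 × Category C = 284-316 weeks.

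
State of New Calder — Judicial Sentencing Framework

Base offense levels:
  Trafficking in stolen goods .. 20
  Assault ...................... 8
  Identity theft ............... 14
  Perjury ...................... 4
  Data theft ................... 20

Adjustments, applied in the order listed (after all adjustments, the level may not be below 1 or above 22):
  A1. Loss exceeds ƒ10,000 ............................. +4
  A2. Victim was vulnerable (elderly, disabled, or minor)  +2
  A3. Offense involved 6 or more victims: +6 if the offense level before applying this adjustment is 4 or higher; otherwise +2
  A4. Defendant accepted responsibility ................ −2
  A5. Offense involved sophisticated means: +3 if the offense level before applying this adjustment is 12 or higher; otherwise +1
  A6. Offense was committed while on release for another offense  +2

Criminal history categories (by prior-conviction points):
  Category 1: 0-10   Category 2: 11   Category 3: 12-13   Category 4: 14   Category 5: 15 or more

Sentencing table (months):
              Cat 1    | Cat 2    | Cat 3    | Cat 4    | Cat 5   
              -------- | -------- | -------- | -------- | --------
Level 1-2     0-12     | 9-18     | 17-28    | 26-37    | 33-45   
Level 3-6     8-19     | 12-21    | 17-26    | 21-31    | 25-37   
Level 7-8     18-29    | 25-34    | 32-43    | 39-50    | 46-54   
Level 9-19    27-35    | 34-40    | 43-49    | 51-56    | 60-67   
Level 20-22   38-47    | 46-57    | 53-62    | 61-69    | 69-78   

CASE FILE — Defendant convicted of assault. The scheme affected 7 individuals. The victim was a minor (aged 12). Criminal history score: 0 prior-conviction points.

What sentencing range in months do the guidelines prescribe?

27-35 months

Base offense level for assault: 8.
A2 applies: 8 + 2 = 10.
A3 applies (level before this adjustment is 10 ≥ 4, so +6): 10 + 6 = 16.
A4 does not apply.
Final offense level: 16.
Criminal history: 0 prior points → Category 1 (0-10).
Level 16 falls in the 9-19 band.
Grid: Level 9-19 × Category 1 = 27-35 months.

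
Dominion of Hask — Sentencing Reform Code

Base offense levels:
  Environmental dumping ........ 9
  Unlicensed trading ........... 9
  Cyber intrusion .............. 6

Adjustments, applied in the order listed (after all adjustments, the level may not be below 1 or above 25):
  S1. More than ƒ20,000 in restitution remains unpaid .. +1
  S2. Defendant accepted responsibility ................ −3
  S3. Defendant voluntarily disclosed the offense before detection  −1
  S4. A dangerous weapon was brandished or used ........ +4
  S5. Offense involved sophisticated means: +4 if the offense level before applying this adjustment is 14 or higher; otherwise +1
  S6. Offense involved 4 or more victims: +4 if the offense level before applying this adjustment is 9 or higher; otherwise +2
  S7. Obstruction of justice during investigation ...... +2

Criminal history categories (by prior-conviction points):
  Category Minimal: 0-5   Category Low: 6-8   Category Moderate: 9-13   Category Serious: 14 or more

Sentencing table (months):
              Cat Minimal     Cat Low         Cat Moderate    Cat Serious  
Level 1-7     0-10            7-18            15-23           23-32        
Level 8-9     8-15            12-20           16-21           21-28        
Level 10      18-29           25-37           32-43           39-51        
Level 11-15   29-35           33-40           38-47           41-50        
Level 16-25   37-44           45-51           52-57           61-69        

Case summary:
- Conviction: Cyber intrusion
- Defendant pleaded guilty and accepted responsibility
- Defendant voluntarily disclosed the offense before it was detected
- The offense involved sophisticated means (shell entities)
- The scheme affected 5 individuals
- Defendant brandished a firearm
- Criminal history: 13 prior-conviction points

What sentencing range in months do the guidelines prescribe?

Base offense level for cyber intrusion: 6.
S1 does not apply.
S2 applies: 6 − 3 = 3.
S3 applies: 3 − 1 = 2.
S4 applies: 2 + 4 = 6.
S5 applies (level before this adjustment is 6 < 14, so +1): 6 + 1 = 7.
S6 applies (level before this adjustment is 7 < 9, so +2): 7 + 2 = 9.
Final offense level: 9.
Criminal history: 13 prior points → Category Moderate (9-13).
Level 9 falls in the 8-9 band.
Grid: Level 8-9 × Category Moderate = 16-21 months.

16-21 months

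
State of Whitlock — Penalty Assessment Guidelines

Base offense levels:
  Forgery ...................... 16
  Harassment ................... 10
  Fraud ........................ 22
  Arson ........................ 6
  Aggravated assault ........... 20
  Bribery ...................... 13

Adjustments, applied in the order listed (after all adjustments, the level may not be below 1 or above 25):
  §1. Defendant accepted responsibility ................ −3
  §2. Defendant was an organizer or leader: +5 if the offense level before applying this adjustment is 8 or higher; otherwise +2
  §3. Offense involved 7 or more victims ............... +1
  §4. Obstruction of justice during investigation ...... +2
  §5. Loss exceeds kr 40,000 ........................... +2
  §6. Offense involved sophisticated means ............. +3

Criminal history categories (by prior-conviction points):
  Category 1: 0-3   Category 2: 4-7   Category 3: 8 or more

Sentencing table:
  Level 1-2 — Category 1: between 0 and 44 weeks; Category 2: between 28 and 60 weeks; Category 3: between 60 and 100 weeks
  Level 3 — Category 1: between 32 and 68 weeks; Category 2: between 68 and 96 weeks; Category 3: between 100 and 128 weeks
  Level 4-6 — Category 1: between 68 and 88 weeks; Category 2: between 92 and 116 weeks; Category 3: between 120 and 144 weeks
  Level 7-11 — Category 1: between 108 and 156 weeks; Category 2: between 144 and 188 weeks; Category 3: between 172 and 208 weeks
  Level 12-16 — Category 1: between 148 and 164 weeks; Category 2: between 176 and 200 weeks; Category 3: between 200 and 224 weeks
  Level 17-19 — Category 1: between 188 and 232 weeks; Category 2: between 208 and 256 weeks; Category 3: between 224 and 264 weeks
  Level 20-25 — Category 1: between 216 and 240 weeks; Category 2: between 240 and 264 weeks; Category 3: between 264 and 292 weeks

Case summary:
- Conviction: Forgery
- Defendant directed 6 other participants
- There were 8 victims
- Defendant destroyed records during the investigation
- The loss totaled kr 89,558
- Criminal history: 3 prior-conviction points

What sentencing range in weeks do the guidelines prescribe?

Base offense level for forgery: 16.
§2 applies (level before this adjustment is 16 ≥ 8, so +5): 16 + 5 = 21.
§3 applies: 21 + 1 = 22.
§4 applies: 22 + 2 = 24.
§5 applies: 24 + 2 = 26.
§6 does not apply.
Level 26 exceeds the maximum of 25; capped at 25.
Final offense level: 25.
Criminal history: 3 prior points → Category 1 (0-3).
Level 25 falls in the 20-25 band.
Grid: Level 20-25 × Category 1 = 216-240 weeks.

216-240 weeks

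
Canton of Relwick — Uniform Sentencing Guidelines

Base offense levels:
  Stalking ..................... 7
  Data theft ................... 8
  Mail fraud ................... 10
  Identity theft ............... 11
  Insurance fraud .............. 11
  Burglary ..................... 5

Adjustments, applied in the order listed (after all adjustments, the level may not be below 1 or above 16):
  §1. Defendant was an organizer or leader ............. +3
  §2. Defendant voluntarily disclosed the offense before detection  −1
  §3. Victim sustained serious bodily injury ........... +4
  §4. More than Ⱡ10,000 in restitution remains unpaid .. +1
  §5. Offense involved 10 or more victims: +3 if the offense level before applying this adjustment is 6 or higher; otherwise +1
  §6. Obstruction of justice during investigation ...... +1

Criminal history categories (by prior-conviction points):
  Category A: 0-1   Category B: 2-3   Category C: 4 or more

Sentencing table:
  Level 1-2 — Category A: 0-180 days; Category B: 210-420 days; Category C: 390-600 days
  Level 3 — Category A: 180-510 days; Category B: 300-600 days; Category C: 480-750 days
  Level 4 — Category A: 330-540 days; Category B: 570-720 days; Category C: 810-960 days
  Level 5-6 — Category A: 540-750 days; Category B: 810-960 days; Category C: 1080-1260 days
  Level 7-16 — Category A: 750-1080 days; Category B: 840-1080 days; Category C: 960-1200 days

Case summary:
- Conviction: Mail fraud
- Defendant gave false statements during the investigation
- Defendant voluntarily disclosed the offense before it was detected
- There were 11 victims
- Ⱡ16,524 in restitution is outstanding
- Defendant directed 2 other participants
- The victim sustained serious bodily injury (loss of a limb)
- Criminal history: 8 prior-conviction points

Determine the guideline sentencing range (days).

Base offense level for mail fraud: 10.
§1 applies: 10 + 3 = 13.
§2 applies: 13 − 1 = 12.
§3 applies: 12 + 4 = 16.
§4 applies: 16 + 1 = 17.
§5 applies (level before this adjustment is 17 ≥ 6, so +3): 17 + 3 = 20.
§6 applies: 20 + 1 = 21.
Level 21 exceeds the maximum of 16; capped at 16.
Final offense level: 16.
Criminal history: 8 prior points → Category C (4+).
Level 16 falls in the 7-16 band.
Grid: Level 7-16 × Category C = 960-1200 days.

960-1200 days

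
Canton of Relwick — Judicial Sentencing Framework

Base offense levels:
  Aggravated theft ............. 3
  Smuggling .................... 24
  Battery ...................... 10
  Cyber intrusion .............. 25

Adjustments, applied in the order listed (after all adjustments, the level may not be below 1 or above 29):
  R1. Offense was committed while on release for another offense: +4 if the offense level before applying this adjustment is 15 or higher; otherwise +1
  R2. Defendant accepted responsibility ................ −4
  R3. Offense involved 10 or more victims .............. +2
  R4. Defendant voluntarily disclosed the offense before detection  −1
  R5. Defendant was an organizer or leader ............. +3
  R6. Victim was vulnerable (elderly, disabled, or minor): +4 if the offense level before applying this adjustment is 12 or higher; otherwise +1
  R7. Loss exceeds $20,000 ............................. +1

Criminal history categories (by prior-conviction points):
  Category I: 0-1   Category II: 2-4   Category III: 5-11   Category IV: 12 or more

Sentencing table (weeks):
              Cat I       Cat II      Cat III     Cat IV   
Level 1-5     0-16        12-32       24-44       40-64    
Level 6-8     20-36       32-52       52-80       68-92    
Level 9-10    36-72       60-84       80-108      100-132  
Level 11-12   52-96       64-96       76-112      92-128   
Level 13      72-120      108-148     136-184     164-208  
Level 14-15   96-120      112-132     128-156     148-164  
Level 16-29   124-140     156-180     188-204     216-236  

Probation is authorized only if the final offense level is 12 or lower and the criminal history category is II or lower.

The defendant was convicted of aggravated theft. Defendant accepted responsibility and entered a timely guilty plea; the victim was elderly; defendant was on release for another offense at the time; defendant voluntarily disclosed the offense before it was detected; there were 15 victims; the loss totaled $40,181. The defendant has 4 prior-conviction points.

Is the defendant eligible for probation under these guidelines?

Yes

Base offense level for aggravated theft: 3.
R1 applies (level before this adjustment is 3 < 15, so +1): 3 + 1 = 4.
R2 applies: 4 − 4 = 0.
R3 applies: 0 + 2 = 2.
R4 applies: 2 − 1 = 1.
R5 does not apply.
R6 applies (level before this adjustment is 1 < 12, so +1): 1 + 1 = 2.
R7 applies: 2 + 1 = 3.
Final offense level: 3.
Criminal history: 4 prior points → Category II (2-4).
Level 3 falls in the 1-5 band.
Grid: Level 1-5 × Category II = 12-32 weeks.
Probation check: level 3 ≤ 12 and category II ≤ II → eligible.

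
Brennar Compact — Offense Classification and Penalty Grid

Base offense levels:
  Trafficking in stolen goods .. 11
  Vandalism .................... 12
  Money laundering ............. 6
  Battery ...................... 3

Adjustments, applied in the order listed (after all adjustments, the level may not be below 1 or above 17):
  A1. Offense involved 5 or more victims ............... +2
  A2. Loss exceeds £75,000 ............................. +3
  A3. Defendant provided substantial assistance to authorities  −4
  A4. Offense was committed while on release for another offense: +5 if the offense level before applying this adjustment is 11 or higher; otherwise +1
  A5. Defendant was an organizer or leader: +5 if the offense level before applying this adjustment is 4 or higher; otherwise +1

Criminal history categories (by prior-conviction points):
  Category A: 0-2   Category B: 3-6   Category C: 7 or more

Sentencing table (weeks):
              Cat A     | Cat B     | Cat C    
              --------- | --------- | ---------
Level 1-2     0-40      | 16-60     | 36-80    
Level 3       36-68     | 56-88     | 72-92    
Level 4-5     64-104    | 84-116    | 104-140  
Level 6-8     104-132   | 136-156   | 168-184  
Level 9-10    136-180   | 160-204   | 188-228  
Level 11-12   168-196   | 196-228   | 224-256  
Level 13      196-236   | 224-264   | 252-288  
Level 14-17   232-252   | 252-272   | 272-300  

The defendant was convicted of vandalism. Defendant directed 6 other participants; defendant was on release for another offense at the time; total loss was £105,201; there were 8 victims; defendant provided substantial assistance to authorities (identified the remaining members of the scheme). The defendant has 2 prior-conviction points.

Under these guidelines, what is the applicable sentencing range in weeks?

232-252 weeks

Base offense level for vandalism: 12.
A1 applies: 12 + 2 = 14.
A2 applies: 14 + 3 = 17.
A3 applies: 17 − 4 = 13.
A4 applies (level before this adjustment is 13 ≥ 11, so +5): 13 + 5 = 18.
A5 applies (level before this adjustment is 18 ≥ 4, so +5): 18 + 5 = 23.
Level 23 exceeds the maximum of 17; capped at 17.
Final offense level: 17.
Criminal history: 2 prior points → Category A (0-2).
Level 17 falls in the 14-17 band.
Grid: Level 14-17 × Category A = 232-252 weeks.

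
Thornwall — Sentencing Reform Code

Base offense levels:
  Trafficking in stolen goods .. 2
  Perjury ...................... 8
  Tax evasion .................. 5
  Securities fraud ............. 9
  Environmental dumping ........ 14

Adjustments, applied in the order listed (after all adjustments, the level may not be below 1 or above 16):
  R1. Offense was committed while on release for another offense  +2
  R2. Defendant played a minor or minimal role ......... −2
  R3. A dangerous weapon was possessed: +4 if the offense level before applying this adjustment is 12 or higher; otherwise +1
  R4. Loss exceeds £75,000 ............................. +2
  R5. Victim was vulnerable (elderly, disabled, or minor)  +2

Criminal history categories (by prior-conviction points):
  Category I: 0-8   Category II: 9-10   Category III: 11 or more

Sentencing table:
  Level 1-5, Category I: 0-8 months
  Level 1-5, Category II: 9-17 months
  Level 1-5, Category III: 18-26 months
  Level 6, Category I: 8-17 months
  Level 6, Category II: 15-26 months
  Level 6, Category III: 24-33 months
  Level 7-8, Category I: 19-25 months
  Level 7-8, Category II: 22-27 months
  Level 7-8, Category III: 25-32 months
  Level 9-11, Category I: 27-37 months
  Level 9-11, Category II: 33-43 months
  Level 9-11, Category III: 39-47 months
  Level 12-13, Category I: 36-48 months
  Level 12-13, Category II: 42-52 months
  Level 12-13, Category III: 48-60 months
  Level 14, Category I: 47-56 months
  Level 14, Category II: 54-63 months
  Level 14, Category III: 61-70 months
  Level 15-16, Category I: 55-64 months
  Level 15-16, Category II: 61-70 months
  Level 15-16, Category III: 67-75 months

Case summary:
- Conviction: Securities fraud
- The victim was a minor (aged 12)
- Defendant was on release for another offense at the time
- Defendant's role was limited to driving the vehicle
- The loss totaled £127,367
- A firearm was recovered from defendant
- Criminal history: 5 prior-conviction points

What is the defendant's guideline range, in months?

47-56 months

Base offense level for securities fraud: 9.
R1 applies: 9 + 2 = 11.
R2 applies: 11 − 2 = 9.
R3 applies (level before this adjustment is 9 < 12, so +1): 9 + 1 = 10.
R4 applies: 10 + 2 = 12.
R5 applies: 12 + 2 = 14.
Final offense level: 14.
Criminal history: 5 prior points → Category I (0-8).
Level 14 falls in the 14 band.
Grid: Level 14 × Category I = 47-56 months.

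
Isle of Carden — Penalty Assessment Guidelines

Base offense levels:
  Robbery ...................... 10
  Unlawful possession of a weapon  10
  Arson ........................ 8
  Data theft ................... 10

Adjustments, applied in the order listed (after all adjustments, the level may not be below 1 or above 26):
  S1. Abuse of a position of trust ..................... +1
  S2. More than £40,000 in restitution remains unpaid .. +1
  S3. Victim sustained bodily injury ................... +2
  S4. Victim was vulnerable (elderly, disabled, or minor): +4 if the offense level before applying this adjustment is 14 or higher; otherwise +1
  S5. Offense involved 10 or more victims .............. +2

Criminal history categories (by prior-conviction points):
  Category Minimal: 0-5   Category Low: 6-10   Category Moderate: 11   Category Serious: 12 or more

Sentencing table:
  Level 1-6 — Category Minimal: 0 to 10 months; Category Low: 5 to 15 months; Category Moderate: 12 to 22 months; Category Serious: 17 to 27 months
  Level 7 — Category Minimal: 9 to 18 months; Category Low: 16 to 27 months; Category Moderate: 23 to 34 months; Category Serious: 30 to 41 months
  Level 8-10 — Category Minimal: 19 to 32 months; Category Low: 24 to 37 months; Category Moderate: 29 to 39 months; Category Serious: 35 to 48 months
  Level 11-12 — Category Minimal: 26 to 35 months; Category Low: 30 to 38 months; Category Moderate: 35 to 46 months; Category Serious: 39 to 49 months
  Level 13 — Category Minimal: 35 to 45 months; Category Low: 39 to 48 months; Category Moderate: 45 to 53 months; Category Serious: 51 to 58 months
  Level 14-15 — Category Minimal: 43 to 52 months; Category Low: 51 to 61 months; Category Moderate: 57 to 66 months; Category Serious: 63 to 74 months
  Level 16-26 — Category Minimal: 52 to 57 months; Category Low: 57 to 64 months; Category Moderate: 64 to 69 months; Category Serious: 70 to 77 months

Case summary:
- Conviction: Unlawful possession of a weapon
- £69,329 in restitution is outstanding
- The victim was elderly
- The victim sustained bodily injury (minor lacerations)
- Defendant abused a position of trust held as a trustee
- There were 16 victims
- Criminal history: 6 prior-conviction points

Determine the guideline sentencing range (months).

Base offense level for unlawful possession of a weapon: 10.
S1 applies: 10 + 1 = 11.
S2 applies: 11 + 1 = 12.
S3 applies: 12 + 2 = 14.
S4 applies (level before this adjustment is 14 ≥ 14, so +4): 14 + 4 = 18.
S5 applies: 18 + 2 = 20.
Final offense level: 20.
Criminal history: 6 prior points → Category Low (6-10).
Level 20 falls in the 16-26 band.
Grid: Level 16-26 × Category Low = 57-64 months.

57-64 months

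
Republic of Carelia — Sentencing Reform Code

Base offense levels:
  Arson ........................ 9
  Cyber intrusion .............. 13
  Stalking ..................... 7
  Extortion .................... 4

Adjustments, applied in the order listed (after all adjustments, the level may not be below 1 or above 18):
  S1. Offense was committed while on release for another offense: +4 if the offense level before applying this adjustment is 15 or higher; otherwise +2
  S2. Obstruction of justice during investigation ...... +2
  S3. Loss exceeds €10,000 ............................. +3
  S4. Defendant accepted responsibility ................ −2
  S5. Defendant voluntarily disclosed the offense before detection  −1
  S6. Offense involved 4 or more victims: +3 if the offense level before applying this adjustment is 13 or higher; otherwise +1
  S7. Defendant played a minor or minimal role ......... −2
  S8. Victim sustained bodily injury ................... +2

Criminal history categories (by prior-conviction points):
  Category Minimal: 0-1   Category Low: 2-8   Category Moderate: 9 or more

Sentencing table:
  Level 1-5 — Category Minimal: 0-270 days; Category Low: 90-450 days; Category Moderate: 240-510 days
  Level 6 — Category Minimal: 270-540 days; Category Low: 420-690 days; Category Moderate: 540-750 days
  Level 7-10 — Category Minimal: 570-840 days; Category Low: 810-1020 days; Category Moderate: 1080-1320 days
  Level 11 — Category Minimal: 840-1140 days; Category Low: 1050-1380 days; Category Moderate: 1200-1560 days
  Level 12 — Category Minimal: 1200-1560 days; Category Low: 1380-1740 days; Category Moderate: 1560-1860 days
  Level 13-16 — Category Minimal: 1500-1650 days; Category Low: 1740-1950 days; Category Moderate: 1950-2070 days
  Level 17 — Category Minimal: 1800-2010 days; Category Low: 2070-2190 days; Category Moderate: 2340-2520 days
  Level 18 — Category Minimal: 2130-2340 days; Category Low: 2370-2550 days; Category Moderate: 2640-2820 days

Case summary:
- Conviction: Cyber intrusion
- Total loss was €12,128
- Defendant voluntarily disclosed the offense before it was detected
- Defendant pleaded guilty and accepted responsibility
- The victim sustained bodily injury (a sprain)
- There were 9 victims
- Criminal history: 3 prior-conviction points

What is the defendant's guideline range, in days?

Base offense level for cyber intrusion: 13.
S1 does not apply.
S3 applies: 13 + 3 = 16.
S4 applies: 16 − 2 = 14.
S5 applies: 14 − 1 = 13.
S6 applies (level before this adjustment is 13 ≥ 13, so +3): 13 + 3 = 16.
S7 does not apply.
S8 applies: 16 + 2 = 18.
Final offense level: 18.
Criminal history: 3 prior points → Category Low (2-8).
Level 18 falls in the 18 band.
Grid: Level 18 × Category Low = 2370-2550 days.

2370-2550 days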